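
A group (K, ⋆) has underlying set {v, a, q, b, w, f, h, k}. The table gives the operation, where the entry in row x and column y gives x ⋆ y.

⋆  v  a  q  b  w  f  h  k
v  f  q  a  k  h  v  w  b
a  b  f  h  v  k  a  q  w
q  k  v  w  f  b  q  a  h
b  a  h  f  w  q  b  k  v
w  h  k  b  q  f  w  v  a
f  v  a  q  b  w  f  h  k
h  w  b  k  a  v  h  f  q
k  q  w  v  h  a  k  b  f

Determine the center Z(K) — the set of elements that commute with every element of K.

{f, w}

An element z is central iff its row equals its column in the table.
For v: v ⋆ q = a ≠ k = q ⋆ v, so v ∉ Z.
Checking each element this way leaves Z(K) = {f, w}.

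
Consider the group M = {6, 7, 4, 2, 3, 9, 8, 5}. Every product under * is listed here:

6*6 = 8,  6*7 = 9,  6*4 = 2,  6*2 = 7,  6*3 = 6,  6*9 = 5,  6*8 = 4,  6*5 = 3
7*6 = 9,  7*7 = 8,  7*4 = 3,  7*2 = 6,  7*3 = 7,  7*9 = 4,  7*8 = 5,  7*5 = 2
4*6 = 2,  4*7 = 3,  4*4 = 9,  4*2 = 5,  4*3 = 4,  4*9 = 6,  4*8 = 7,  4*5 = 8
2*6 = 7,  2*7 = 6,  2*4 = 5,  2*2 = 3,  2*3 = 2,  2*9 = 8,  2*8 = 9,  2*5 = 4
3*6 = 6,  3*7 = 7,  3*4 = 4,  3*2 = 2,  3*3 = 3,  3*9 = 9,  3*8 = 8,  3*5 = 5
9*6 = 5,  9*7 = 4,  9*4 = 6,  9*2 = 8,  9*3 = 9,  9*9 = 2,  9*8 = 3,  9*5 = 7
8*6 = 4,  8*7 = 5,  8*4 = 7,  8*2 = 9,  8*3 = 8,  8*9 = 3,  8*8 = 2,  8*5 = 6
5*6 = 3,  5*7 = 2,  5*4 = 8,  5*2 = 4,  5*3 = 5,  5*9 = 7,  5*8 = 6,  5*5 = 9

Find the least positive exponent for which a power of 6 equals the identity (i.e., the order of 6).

8

The identity element is 3 (its row matches the header).
6^1 = 6
6^2 = 6*6 = 8
6^3 = 8*6 = 4
6^4 = 4*6 = 2
6^5 = 2*6 = 7
6^6 = 7*6 = 9
6^7 = 9*6 = 5
6^8 = 5*6 = 3
The first power of 6 equal to the identity is 6^8, so ord(6) = 8.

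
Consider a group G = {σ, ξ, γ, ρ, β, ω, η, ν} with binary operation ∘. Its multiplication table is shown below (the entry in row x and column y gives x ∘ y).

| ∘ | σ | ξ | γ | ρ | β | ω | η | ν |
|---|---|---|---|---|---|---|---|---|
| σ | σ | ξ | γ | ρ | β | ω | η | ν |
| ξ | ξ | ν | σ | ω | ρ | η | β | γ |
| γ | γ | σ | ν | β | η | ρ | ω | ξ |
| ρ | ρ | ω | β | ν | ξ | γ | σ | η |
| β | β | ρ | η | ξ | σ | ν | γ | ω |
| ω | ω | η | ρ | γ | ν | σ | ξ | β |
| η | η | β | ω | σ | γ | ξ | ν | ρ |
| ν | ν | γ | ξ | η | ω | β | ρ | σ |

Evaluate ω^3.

ω

ω^1 = ω
ω^2 = ω ∘ ω = σ
ω^3 = σ ∘ ω = ω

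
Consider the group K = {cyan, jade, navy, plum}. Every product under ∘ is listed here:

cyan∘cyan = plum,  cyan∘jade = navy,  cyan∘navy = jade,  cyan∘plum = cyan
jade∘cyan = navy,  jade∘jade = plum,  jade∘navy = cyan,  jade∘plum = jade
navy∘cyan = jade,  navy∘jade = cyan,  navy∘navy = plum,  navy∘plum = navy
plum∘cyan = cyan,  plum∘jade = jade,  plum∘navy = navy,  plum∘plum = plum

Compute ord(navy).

2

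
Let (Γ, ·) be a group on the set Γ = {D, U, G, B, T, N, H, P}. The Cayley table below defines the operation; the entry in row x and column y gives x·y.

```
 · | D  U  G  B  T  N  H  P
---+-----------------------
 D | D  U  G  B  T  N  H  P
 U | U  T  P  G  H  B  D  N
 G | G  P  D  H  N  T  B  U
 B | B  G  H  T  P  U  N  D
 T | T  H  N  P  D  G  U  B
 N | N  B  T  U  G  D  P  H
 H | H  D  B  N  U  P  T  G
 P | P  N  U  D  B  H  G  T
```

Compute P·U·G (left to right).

T

P·U = N
N·G = T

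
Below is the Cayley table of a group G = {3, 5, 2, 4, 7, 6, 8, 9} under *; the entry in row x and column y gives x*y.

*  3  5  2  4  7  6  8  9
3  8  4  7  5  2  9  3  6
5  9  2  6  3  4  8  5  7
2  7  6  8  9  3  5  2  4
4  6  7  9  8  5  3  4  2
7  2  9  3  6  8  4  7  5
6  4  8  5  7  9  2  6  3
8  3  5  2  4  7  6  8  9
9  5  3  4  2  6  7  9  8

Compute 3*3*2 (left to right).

2

3*3 = 8
8*2 = 2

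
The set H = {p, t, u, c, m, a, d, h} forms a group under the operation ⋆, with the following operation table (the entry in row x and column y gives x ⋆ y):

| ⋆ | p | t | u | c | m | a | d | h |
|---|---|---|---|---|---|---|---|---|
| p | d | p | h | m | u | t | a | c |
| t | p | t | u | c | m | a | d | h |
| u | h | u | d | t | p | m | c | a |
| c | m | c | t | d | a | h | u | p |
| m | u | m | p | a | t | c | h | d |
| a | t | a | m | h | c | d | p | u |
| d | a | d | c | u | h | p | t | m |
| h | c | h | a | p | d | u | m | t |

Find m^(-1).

First locate the identity: row t matches the header, so t is the identity.
Scan row m for t: m ⋆ m = t. Hence m^(-1) = m.

m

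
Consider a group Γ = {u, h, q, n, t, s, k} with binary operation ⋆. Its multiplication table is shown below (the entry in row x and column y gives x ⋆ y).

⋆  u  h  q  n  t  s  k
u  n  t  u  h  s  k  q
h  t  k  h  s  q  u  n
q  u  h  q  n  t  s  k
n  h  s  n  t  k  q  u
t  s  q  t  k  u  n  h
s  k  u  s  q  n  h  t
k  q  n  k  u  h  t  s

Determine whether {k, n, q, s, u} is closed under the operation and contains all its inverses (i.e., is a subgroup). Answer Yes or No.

No

k ⋆ s = t, which is not in {k, n, q, s, u}.
The subset is not closed under ⋆, so it is not a subgroup.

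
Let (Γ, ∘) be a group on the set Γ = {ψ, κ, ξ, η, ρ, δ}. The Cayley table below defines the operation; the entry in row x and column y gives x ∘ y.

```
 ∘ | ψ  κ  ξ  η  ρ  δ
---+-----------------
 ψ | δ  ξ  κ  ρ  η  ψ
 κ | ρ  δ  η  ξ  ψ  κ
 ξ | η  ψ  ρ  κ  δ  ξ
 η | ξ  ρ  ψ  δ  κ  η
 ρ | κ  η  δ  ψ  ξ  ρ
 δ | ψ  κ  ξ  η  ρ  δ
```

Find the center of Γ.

An element z is central iff its row equals its column in the table.
For ρ: ρ ∘ η = ψ ≠ κ = η ∘ ρ, so ρ ∉ Z.
Checking each element this way leaves Z(Γ) = {δ}.
(Structurally, Γ here is isomorphic to the symmetric group S_3.)

{δ}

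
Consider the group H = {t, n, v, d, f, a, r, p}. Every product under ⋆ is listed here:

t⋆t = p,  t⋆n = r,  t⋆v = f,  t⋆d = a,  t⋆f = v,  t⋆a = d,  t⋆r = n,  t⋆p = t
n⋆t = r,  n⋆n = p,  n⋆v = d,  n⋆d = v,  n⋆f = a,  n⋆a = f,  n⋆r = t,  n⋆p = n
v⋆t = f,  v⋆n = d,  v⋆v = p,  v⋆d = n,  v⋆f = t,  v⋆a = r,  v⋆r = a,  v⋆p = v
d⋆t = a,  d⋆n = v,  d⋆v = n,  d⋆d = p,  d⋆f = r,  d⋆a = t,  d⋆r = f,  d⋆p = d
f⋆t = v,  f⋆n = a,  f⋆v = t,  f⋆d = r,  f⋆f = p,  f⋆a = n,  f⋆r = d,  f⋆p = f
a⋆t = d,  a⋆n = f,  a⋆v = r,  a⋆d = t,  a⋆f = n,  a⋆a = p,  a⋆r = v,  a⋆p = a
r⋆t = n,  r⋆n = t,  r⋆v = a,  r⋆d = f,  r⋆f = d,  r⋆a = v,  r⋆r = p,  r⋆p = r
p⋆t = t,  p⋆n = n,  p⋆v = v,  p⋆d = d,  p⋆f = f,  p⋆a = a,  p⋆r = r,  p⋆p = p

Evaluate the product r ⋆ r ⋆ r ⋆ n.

r ⋆ r = p
p ⋆ r = r
r ⋆ n = t

t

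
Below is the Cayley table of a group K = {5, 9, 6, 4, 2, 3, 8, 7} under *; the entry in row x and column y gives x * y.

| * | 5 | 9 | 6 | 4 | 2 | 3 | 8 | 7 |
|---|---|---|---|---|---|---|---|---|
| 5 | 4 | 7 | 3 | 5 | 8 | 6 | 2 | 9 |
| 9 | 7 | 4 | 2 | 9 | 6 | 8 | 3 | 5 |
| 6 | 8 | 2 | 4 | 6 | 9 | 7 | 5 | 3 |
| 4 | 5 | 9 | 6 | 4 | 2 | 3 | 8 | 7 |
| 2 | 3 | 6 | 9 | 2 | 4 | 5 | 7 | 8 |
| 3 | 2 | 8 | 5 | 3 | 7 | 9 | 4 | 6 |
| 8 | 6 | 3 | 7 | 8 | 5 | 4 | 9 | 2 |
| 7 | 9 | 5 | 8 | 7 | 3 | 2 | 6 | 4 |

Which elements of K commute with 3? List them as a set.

Compare row 3 with column 3 entry by entry.
8 * 3 = 4 = 3 * 8, so 8 commutes with 3.
2 * 3 = 5 but 3 * 2 = 7, so 2 does not.
Collecting the elements that commute with 3: C(3) = {3, 4, 8, 9}.

{3, 4, 8, 9}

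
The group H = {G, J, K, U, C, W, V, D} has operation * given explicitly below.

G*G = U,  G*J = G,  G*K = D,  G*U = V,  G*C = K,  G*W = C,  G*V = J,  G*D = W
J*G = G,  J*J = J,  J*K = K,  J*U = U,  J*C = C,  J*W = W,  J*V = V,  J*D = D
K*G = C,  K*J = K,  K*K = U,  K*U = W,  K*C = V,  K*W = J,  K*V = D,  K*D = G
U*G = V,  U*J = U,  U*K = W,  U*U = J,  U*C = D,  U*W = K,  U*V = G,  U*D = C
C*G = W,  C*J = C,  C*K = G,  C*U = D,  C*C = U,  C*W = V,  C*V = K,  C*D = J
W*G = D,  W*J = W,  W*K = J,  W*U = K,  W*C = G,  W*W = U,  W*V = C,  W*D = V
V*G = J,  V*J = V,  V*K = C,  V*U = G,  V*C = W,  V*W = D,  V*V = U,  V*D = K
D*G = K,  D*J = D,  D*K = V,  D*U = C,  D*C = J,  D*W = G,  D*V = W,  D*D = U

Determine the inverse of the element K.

W

First locate the identity: row J matches the header, so J is the identity.
Scan row K for J: K * W = J. Hence K^(-1) = W.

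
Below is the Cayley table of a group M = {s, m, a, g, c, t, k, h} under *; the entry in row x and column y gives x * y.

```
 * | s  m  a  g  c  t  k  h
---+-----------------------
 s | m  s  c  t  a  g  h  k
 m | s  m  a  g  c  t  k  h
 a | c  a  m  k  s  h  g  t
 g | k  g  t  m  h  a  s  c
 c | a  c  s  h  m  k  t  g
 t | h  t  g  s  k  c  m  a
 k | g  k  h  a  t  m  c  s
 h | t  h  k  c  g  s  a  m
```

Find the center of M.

An element z is central iff its row equals its column in the table.
For t: t * a = g ≠ h = a * t, so t ∉ Z.
Checking each element this way leaves Z(M) = {c, m}.
(Structurally, M here is isomorphic to the dihedral group D_4.)

{c, m}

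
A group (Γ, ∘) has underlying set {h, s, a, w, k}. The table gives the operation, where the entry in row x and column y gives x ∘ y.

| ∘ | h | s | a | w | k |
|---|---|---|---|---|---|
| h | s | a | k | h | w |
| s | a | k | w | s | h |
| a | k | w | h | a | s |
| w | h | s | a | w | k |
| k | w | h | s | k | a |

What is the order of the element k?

5

The identity element is w (its row matches the header).
k^1 = k
k^2 = k ∘ k = a
k^3 = a ∘ k = s
k^4 = s ∘ k = h
k^5 = h ∘ k = w
The first power of k equal to the identity is k^5, so ord(k) = 5.
(Structurally, Γ here is isomorphic to the cyclic group Z_5.)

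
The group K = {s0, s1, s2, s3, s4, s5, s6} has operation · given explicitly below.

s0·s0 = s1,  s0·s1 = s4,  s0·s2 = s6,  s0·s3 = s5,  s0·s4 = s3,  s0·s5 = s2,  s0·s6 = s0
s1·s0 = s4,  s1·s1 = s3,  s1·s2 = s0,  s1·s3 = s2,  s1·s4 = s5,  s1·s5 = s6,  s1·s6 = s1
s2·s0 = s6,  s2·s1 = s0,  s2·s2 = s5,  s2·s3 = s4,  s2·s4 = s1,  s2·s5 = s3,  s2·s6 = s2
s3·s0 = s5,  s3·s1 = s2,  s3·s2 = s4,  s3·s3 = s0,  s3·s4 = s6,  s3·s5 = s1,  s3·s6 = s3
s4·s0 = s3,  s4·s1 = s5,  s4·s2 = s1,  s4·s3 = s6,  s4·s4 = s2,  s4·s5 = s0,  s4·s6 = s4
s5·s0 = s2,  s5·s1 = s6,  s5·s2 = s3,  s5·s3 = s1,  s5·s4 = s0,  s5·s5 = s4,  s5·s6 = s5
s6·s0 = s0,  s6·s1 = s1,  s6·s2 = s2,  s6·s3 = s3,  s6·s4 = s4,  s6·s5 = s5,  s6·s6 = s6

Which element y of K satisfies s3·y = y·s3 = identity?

First locate the identity: row s6 matches the header, so s6 is the identity.
Scan row s3 for s6: s3·s4 = s6. Hence s3^(-1) = s4.

s4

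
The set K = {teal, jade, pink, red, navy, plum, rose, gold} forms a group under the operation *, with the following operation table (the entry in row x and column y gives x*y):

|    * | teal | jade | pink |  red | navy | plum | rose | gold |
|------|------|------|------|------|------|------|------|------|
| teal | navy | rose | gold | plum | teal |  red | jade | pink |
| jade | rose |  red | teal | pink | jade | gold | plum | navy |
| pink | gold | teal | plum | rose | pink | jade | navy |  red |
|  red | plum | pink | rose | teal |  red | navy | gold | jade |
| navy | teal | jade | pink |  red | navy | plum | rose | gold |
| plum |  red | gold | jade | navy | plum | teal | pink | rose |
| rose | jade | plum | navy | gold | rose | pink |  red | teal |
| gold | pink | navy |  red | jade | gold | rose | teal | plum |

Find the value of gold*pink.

Read row gold, column pink: gold*pink = red.

red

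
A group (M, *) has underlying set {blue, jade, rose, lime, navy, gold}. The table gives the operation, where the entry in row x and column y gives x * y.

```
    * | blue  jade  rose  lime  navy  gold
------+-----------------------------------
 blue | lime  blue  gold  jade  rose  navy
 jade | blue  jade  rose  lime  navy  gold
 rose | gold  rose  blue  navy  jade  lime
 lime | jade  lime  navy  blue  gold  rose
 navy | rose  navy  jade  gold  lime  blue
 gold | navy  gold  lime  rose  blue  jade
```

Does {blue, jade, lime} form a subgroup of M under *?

{blue, jade, lime} contains the identity jade.
Checking products: every product of two elements of {blue, jade, lime} (read from the table) lies in {blue, jade, lime}, so the set is closed.
In a finite group, a nonempty closed subset is a subgroup. So {blue, jade, lime} ≤ M.

Yes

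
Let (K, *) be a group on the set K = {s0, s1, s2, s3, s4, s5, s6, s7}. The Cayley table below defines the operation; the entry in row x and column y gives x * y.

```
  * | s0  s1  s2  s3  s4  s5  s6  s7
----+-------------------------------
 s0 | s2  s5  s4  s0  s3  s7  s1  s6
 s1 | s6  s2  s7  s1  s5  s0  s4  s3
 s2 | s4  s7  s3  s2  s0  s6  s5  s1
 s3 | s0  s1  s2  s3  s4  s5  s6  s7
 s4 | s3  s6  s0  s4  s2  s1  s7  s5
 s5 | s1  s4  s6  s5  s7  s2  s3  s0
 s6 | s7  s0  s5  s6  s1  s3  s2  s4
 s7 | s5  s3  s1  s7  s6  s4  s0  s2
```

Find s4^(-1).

First locate the identity: row s3 matches the header, so s3 is the identity.
Scan row s4 for s3: s4 * s0 = s3. Hence s4^(-1) = s0.

s0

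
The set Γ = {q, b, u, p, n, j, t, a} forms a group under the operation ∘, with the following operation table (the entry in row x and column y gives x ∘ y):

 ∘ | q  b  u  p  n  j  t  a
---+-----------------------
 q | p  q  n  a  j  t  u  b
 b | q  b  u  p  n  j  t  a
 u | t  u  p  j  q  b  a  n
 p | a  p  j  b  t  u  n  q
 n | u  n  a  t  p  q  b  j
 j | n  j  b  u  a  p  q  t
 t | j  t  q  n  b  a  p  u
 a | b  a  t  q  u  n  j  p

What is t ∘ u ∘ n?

t ∘ u = q
q ∘ n = j
(Structurally, Γ here is isomorphic to the quaternion group Q_8.)

j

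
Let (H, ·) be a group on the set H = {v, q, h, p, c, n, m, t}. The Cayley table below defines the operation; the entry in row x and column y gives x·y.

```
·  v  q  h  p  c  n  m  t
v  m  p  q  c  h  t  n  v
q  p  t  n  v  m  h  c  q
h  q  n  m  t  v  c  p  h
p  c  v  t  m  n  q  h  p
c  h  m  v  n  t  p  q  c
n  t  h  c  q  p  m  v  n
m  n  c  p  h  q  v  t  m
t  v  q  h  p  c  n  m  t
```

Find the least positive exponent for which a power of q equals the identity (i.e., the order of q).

2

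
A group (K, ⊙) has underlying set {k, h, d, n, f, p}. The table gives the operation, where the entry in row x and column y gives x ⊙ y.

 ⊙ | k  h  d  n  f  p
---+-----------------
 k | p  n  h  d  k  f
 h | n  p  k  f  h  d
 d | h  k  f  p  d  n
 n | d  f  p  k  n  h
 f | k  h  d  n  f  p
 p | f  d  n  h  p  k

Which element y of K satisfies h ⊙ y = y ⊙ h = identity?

First locate the identity: row f matches the header, so f is the identity.
Scan row h for f: h ⊙ n = f. Hence h^(-1) = n.

n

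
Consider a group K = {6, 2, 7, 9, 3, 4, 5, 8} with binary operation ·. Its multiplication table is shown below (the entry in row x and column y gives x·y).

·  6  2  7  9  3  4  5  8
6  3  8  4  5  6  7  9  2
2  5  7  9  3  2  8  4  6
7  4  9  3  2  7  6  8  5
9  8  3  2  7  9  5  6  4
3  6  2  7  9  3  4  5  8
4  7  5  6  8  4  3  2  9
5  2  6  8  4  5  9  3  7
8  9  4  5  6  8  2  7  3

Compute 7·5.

8

Read row 7, column 5: 7·5 = 8.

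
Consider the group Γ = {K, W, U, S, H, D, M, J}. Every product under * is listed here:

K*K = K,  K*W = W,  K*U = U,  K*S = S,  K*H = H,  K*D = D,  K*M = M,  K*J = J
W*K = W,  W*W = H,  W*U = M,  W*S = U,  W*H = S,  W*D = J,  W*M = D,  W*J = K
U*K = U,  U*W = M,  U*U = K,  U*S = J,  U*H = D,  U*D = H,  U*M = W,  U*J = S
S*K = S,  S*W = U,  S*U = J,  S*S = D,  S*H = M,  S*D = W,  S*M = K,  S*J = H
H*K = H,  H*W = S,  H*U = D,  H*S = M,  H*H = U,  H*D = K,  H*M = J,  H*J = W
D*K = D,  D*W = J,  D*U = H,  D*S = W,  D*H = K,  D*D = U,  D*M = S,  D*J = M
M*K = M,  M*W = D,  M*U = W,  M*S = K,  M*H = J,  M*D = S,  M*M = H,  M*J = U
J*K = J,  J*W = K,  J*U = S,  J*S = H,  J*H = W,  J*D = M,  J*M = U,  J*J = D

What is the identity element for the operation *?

K

The identity e satisfies e*x = x for all x, so its row in the table reproduces the column headers.
Row K reads: K, W, U, S, H, D, M, J — exactly the header order. So K is the identity.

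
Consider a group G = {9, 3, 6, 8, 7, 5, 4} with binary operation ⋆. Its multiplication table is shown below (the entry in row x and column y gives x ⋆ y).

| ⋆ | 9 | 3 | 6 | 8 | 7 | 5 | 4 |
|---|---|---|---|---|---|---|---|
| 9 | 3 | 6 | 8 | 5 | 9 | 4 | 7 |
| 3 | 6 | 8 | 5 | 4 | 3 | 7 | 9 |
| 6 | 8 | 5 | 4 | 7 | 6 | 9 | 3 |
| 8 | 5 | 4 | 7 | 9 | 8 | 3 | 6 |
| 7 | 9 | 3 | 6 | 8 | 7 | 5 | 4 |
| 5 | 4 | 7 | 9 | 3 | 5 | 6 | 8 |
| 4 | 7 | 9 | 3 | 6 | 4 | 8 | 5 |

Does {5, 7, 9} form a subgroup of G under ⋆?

5 ⋆ 5 = 6, which is not in {5, 7, 9}.
The subset is not closed under ⋆, so it is not a subgroup.

No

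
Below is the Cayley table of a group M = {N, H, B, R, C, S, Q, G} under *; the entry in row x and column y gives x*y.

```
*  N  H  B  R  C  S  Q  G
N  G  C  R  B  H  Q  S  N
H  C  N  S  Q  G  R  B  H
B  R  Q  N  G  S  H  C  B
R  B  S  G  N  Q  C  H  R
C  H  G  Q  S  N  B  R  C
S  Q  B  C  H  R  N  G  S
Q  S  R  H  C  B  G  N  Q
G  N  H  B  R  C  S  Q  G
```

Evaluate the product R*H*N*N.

S

R*H = S
S*N = Q
Q*N = S
(Structurally, M here is isomorphic to the quaternion group Q_8.)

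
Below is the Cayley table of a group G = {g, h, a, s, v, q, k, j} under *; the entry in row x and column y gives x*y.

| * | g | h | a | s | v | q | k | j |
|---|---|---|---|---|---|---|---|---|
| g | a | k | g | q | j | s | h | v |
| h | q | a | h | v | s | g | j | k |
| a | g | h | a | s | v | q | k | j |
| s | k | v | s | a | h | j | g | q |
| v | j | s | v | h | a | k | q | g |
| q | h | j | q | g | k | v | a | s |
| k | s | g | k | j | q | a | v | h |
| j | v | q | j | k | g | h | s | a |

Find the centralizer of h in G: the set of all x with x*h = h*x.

{a, h, s, v}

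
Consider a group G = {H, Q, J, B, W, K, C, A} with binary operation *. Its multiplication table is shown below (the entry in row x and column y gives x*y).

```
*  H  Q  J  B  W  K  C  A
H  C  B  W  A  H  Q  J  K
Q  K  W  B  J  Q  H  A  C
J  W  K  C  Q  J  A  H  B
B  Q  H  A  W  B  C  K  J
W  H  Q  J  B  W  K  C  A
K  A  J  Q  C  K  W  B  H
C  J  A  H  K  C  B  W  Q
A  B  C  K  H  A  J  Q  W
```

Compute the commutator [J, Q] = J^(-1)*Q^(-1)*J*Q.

Identity is W; from the table J^(-1) = H and Q^(-1) = Q.
H*Q = B
B*J = A
A*Q = C

C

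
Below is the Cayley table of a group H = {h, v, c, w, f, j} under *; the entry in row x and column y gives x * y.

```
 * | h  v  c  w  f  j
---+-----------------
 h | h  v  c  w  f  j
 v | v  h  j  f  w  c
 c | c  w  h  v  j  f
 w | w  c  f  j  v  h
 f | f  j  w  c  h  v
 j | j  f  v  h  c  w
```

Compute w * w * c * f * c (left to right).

w * w = j
j * c = v
v * f = w
w * c = f

f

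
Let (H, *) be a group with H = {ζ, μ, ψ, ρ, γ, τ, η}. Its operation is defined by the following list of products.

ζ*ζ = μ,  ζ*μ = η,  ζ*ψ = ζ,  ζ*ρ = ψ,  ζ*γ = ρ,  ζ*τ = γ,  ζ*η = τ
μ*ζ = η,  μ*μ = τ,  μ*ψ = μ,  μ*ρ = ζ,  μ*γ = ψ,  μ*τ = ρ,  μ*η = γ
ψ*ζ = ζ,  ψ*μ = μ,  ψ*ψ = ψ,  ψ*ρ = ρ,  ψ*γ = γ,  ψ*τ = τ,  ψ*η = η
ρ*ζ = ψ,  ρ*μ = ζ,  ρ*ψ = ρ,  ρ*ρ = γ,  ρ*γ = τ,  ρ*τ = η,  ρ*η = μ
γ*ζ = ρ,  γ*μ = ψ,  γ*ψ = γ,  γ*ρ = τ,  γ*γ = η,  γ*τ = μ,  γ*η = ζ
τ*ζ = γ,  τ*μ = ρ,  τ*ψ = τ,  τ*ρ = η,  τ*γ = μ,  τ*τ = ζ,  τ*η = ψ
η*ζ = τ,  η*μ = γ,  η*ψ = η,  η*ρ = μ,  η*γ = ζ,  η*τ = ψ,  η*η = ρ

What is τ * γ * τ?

ρ

τ * γ = μ
μ * τ = ρ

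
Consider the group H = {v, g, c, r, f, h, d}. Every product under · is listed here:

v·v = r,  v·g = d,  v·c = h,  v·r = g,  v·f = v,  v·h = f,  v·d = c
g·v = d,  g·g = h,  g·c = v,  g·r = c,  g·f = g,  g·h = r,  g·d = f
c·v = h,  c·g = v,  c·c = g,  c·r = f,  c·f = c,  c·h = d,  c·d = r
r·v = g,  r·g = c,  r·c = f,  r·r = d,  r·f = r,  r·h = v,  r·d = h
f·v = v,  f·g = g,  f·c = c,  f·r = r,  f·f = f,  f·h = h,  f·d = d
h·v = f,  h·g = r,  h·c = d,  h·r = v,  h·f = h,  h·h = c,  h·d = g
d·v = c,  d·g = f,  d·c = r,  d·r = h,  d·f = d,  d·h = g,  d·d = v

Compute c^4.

h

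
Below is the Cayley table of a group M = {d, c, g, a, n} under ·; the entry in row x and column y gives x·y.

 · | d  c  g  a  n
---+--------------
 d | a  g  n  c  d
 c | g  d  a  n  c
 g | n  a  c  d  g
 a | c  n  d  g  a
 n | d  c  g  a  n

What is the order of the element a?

The identity element is n (its row matches the header).
a^1 = a
a^2 = a·a = g
a^3 = g·a = d
a^4 = d·a = c
a^5 = c·a = n
The first power of a equal to the identity is a^5, so ord(a) = 5.
(Structurally, M here is isomorphic to the cyclic group Z_5.)

5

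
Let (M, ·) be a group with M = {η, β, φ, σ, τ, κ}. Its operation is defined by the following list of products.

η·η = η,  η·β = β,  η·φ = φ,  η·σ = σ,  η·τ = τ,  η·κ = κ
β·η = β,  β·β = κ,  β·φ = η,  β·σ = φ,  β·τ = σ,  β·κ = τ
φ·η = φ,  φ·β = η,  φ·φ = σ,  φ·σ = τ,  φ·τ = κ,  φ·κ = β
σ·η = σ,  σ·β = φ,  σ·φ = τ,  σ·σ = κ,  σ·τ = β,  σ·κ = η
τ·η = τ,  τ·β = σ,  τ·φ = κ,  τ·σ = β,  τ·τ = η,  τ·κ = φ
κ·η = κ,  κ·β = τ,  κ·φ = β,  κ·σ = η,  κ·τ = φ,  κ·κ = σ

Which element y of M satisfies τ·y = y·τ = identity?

τ

First locate the identity: row η matches the header, so η is the identity.
Scan row τ for η: τ·τ = η. Hence τ^(-1) = τ.
(Structurally, M here is isomorphic to the cyclic group Z_6.)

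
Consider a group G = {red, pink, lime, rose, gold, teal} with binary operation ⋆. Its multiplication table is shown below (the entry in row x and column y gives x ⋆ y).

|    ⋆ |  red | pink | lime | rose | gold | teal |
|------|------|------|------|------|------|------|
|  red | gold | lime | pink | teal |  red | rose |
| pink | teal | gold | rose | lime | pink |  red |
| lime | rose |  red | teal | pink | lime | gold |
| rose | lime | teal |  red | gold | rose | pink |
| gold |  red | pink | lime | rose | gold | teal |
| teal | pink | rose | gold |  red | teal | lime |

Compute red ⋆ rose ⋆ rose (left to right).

red

red ⋆ rose = teal
teal ⋆ rose = red
(Structurally, G here is isomorphic to the symmetric group S_3.)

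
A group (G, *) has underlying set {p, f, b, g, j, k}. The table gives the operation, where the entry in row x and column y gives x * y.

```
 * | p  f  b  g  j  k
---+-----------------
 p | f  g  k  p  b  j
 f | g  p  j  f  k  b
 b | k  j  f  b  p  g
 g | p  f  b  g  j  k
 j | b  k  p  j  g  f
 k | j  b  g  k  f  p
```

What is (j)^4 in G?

g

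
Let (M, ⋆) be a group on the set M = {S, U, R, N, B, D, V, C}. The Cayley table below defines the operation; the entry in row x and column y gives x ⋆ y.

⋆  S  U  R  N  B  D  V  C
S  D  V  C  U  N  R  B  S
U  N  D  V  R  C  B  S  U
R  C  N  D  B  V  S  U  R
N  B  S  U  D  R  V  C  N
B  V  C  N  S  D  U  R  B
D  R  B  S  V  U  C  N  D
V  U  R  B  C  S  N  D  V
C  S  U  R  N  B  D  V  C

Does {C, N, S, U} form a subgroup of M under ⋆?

No

N ⋆ N = D, which is not in {C, N, S, U}.
The subset is not closed under ⋆, so it is not a subgroup.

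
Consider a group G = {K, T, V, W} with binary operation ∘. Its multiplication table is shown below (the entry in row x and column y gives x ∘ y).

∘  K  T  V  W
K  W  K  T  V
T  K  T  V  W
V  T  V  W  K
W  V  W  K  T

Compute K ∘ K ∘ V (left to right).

K

K ∘ K = W
W ∘ V = K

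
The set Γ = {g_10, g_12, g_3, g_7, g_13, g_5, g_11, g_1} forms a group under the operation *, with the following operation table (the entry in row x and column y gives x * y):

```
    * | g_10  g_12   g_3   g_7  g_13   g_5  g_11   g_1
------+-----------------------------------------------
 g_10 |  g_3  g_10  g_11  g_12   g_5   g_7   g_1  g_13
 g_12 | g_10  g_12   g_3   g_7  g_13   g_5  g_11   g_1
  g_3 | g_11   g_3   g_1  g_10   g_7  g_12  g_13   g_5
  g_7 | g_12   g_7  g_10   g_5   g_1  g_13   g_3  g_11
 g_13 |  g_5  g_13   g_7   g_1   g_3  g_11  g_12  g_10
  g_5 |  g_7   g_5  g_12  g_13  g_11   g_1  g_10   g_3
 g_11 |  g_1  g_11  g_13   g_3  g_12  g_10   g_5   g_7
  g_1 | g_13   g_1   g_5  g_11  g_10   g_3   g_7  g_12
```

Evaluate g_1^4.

g_12

g_1^1 = g_1
g_1^2 = g_1 * g_1 = g_12
g_1^3 = g_12 * g_1 = g_1
g_1^4 = g_1 * g_1 = g_12
(Structurally, Γ here is isomorphic to the cyclic group Z_8.)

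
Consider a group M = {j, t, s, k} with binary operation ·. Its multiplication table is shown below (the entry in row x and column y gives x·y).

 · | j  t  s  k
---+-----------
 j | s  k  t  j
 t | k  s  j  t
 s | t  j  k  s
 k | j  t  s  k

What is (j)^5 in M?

j

j^1 = j
j^2 = j·j = s
j^3 = s·j = t
j^4 = t·j = k
j^5 = k·j = j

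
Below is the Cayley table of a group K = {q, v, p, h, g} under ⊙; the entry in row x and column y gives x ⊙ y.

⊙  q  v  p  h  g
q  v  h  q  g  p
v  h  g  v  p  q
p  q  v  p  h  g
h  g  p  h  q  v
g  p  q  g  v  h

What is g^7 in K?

g^1 = g
g^2 = g ⊙ g = h
g^3 = h ⊙ g = v
g^4 = v ⊙ g = q
g^5 = q ⊙ g = p
g^6 = p ⊙ g = g
g^7 = g ⊙ g = h

h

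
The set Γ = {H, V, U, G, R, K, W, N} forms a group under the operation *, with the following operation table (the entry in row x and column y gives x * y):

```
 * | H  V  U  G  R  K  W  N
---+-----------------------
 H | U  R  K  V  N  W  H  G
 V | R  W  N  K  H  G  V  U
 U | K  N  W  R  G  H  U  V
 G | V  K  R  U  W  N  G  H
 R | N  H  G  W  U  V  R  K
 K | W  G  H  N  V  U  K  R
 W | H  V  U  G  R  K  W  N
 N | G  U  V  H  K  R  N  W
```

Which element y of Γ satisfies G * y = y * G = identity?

First locate the identity: row W matches the header, so W is the identity.
Scan row G for W: G * R = W. Hence G^(-1) = R.

R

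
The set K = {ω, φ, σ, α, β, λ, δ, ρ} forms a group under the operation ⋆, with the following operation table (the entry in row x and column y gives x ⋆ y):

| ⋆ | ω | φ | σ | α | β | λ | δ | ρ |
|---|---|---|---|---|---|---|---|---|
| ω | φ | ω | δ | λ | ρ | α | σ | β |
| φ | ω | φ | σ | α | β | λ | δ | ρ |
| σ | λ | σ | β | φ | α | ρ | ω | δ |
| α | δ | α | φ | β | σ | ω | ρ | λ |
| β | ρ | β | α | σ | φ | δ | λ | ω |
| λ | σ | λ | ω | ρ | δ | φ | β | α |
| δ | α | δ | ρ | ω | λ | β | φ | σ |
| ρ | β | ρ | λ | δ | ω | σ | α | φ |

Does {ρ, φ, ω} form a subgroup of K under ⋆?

No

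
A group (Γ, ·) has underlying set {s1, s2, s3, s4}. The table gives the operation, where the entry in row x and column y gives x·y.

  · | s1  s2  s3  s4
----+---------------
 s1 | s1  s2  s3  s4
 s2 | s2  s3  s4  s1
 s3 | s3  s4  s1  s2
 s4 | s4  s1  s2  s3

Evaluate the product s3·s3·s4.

s4

s3·s3 = s1
s1·s4 = s4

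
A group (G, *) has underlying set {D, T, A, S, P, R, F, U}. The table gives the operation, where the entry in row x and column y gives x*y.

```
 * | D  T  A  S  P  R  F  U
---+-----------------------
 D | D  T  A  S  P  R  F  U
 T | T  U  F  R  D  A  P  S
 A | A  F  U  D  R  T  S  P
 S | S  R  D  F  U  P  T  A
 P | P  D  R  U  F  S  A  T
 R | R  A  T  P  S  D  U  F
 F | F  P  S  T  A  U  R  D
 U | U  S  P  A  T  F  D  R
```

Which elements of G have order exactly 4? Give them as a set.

{F, U}

Identity is D. Compute the order of each non-identity element by repeated multiplication:
  T: T → U → S → R → A → F → P → D  (order 8)
  A: A → U → P → R → T → F → S → D  (order 8)
  S: S → F → T → R → P → U → A → D  (order 8)
  P: P → F → A → R → S → U → T → D  (order 8)
  R: R → D  (order 2)
  F: F → R → U → D  (order 4)
  U: U → R → F → D  (order 4)
Elements of order 4: {F, U}.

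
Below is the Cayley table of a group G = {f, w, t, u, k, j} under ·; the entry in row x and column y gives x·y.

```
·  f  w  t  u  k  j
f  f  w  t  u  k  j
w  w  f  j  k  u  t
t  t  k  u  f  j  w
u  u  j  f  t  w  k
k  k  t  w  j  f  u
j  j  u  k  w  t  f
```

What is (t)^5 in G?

u

t^1 = t
t^2 = t·t = u
t^3 = u·t = f
t^4 = f·t = t
t^5 = t·t = u
(Structurally, G here is isomorphic to the symmetric group S_3.)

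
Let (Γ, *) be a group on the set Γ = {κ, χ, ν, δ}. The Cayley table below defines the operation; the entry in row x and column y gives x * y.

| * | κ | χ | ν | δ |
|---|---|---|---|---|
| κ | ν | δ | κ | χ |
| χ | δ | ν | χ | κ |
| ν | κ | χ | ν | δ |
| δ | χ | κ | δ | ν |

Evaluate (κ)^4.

ν

κ^1 = κ
κ^2 = κ * κ = ν
κ^3 = ν * κ = κ
κ^4 = κ * κ = ν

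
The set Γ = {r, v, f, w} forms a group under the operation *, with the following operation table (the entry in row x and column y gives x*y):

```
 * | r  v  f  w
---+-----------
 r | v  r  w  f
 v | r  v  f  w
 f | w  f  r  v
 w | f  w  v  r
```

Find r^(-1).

r

First locate the identity: row v matches the header, so v is the identity.
Scan row r for v: r*r = v. Hence r^(-1) = r.
(Structurally, Γ here is isomorphic to the cyclic group Z_4.)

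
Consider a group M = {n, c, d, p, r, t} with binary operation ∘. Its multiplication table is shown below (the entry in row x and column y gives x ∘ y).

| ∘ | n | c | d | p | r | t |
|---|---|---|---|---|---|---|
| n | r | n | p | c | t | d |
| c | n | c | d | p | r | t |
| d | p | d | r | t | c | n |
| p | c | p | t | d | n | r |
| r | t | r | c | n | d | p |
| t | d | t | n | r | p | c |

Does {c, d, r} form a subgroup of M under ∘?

{c, d, r} contains the identity c.
Checking products: every product of two elements of {c, d, r} (read from the table) lies in {c, d, r}, so the set is closed.
In a finite group, a nonempty closed subset is a subgroup. So {c, d, r} ≤ M.
(Structurally, M here is isomorphic to the cyclic group Z_6.)

Yes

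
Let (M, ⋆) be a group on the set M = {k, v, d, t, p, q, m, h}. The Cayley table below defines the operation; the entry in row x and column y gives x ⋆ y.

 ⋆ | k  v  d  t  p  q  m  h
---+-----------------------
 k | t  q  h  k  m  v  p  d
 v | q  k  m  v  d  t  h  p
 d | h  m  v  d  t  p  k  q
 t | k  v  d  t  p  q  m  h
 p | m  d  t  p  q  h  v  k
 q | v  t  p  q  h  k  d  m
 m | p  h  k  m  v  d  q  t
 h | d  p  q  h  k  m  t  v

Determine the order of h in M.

8

The identity element is t (its row matches the header).
h^1 = h
h^2 = h ⋆ h = v
h^3 = v ⋆ h = p
h^4 = p ⋆ h = k
h^5 = k ⋆ h = d
h^6 = d ⋆ h = q
h^7 = q ⋆ h = m
h^8 = m ⋆ h = t
The first power of h equal to the identity is h^8, so ord(h) = 8.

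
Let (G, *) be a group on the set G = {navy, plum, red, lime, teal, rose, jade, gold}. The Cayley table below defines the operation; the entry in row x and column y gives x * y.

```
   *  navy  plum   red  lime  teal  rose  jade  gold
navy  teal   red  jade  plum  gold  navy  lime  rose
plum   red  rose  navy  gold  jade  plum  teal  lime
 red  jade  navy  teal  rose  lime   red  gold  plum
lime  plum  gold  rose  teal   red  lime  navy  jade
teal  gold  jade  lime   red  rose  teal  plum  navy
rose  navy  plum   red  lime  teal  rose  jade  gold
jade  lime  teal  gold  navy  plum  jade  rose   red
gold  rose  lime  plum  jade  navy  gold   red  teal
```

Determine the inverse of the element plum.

First locate the identity: row rose matches the header, so rose is the identity.
Scan row plum for rose: plum * plum = rose. Hence plum^(-1) = plum.

plum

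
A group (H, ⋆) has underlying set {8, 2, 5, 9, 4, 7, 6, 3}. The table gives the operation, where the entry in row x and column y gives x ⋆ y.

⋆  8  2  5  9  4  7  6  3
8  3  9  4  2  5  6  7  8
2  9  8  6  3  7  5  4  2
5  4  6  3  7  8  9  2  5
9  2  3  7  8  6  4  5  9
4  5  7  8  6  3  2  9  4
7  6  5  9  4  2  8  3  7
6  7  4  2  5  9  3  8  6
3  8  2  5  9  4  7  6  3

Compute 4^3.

4

4^1 = 4
4^2 = 4 ⋆ 4 = 3
4^3 = 3 ⋆ 4 = 4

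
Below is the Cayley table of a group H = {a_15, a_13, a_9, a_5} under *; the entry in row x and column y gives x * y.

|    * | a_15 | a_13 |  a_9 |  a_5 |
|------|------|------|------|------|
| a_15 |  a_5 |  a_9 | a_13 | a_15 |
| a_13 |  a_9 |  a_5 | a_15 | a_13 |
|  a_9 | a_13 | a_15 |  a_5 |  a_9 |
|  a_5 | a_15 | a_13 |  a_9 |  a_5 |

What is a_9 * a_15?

Read row a_9, column a_15: a_9 * a_15 = a_13.

a_13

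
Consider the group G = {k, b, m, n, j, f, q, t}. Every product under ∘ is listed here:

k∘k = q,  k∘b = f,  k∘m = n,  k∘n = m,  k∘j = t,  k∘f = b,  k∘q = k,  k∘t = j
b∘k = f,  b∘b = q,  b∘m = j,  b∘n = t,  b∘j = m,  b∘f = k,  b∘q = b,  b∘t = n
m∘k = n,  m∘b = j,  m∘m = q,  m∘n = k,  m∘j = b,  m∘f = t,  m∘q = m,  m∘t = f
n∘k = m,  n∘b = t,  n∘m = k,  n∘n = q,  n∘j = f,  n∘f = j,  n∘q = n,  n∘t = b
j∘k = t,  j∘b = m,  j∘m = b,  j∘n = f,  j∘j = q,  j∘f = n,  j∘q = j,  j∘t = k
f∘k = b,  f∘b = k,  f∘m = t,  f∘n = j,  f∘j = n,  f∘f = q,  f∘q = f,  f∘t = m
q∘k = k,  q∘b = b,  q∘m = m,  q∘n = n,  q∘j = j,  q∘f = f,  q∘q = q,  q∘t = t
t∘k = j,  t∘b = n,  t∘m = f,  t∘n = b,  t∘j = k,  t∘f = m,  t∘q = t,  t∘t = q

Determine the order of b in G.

The identity element is q (its row matches the header).
b^1 = b
b^2 = b ∘ b = q
The first power of b equal to the identity is b^2, so ord(b) = 2.

2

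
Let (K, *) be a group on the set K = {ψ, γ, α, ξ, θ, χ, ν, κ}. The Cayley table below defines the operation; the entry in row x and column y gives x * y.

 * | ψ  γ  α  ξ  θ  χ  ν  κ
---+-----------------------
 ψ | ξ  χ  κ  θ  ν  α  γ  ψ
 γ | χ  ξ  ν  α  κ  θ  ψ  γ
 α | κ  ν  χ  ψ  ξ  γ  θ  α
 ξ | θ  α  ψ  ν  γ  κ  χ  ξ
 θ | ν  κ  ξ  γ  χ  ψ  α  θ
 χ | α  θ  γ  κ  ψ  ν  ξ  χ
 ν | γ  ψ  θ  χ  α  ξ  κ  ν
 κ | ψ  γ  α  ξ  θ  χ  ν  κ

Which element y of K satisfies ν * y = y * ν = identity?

ν

First locate the identity: row κ matches the header, so κ is the identity.
Scan row ν for κ: ν * ν = κ. Hence ν^(-1) = ν.
(Structurally, K here is isomorphic to the cyclic group Z_8.)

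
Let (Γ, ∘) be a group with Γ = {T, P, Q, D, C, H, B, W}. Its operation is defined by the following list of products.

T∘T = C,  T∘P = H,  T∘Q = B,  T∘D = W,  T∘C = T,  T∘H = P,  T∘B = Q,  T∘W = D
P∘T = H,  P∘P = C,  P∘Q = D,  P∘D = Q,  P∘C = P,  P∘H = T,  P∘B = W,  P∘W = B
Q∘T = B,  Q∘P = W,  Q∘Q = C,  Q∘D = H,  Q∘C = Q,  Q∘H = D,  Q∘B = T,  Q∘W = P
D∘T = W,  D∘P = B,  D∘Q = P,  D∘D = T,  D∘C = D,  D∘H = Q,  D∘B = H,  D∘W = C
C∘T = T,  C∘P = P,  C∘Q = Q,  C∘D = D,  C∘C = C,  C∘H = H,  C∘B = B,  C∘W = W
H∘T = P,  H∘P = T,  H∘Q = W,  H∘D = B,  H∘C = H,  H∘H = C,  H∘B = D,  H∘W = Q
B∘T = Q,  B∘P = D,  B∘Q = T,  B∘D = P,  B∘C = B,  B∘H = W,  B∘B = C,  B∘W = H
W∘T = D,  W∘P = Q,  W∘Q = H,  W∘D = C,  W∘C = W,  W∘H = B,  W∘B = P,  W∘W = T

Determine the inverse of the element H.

First locate the identity: row C matches the header, so C is the identity.
Scan row H for C: H ∘ H = C. Hence H^(-1) = H.

H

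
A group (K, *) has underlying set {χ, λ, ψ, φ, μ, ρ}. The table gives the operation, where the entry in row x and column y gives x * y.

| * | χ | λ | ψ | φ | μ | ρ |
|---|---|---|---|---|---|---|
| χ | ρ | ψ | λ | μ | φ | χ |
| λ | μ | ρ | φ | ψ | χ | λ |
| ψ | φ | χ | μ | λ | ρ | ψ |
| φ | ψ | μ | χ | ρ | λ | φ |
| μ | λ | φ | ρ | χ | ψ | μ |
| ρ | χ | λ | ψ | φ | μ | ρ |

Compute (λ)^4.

ρ

λ^1 = λ
λ^2 = λ * λ = ρ
λ^3 = ρ * λ = λ
λ^4 = λ * λ = ρ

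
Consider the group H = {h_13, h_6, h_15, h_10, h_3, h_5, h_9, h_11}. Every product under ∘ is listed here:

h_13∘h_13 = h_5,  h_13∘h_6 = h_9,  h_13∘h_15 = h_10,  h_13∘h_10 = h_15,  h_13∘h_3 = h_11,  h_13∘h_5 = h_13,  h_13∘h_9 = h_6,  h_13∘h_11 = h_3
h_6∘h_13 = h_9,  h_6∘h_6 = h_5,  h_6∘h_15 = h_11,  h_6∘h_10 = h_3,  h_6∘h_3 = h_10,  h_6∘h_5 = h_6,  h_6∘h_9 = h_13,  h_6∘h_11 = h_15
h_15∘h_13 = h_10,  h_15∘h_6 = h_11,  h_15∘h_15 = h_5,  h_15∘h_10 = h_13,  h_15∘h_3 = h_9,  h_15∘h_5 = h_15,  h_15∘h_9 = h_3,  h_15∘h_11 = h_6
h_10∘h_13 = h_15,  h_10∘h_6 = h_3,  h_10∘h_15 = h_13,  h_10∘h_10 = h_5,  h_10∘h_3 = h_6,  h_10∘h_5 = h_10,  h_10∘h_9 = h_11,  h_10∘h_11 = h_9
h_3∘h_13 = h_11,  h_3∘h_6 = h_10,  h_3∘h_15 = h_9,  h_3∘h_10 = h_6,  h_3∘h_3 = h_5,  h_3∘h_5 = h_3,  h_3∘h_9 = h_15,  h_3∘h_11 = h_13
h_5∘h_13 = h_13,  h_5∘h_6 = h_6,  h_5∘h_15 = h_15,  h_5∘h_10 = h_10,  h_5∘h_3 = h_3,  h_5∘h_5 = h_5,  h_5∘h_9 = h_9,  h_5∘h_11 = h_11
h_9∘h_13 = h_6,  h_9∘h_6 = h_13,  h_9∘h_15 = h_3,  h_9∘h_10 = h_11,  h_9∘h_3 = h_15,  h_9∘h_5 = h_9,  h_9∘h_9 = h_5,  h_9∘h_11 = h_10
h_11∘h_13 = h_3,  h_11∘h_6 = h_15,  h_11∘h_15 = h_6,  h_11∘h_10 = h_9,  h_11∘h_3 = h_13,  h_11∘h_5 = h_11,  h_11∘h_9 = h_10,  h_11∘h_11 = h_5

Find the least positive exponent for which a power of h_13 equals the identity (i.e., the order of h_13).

The identity element is h_5 (its row matches the header).
h_13^1 = h_13
h_13^2 = h_13 ∘ h_13 = h_5
The first power of h_13 equal to the identity is h_13^2, so ord(h_13) = 2.

2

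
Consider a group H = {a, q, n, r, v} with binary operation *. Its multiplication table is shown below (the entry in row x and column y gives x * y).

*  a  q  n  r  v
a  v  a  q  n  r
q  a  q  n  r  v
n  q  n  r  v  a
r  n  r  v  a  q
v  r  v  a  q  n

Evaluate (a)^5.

q

a^1 = a
a^2 = a * a = v
a^3 = v * a = r
a^4 = r * a = n
a^5 = n * a = q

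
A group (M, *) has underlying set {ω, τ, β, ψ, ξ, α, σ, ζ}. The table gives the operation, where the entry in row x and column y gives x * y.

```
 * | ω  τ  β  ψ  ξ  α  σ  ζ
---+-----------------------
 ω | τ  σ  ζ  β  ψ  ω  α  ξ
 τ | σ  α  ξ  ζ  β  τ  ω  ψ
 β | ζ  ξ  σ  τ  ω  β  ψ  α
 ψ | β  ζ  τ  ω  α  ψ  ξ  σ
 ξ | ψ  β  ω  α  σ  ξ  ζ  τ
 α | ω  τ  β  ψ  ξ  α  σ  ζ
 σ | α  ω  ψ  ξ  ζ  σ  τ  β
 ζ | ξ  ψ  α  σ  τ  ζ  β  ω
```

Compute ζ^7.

ζ^1 = ζ
ζ^2 = ζ * ζ = ω
ζ^3 = ω * ζ = ξ
ζ^4 = ξ * ζ = τ
ζ^5 = τ * ζ = ψ
ζ^6 = ψ * ζ = σ
ζ^7 = σ * ζ = β

β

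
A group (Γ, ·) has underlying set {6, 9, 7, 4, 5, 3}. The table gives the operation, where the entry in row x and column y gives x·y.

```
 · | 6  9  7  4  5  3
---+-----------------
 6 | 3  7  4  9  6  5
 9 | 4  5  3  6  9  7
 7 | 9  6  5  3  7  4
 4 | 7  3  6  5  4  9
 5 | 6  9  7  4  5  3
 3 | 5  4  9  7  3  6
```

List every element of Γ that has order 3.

{3, 6}

Identity is 5. Compute the order of each non-identity element by repeated multiplication:
  6: 6 → 3 → 5  (order 3)
  9: 9 → 5  (order 2)
  7: 7 → 5  (order 2)
  4: 4 → 5  (order 2)
  3: 3 → 6 → 5  (order 3)
Elements of order 3: {3, 6}.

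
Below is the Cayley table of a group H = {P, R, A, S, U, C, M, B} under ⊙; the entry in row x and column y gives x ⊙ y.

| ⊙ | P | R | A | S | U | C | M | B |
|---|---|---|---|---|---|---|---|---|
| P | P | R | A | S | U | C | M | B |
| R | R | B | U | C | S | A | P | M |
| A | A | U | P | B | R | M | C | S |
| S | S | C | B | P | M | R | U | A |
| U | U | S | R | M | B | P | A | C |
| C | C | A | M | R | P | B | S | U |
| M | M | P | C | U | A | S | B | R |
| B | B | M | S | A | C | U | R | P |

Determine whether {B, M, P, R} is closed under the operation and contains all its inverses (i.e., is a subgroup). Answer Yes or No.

{B, M, P, R} contains the identity P.
Checking products: every product of two elements of {B, M, P, R} (read from the table) lies in {B, M, P, R}, so the set is closed.
In a finite group, a nonempty closed subset is a subgroup. So {B, M, P, R} ≤ H.
(Structurally, H here is isomorphic to Z_2 x Z_4.)

Yes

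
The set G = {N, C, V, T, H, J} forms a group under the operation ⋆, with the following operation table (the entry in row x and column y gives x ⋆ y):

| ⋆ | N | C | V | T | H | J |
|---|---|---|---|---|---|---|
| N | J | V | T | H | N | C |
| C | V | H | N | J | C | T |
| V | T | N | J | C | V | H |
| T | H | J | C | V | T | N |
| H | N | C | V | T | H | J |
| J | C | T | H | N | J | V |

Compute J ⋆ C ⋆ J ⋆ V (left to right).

J ⋆ C = T
T ⋆ J = N
N ⋆ V = T

T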